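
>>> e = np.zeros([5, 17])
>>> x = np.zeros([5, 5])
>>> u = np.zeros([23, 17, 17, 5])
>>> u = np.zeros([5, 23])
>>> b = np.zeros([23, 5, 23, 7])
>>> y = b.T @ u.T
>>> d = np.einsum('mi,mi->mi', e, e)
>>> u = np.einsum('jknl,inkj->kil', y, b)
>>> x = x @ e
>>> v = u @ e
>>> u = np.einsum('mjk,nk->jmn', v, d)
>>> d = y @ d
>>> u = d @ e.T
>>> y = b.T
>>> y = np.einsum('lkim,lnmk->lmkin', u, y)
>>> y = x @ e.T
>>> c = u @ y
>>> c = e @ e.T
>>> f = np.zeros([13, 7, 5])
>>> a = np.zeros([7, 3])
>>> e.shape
(5, 17)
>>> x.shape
(5, 17)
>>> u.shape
(7, 23, 5, 5)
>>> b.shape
(23, 5, 23, 7)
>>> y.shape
(5, 5)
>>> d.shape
(7, 23, 5, 17)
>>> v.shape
(23, 23, 17)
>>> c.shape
(5, 5)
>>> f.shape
(13, 7, 5)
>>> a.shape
(7, 3)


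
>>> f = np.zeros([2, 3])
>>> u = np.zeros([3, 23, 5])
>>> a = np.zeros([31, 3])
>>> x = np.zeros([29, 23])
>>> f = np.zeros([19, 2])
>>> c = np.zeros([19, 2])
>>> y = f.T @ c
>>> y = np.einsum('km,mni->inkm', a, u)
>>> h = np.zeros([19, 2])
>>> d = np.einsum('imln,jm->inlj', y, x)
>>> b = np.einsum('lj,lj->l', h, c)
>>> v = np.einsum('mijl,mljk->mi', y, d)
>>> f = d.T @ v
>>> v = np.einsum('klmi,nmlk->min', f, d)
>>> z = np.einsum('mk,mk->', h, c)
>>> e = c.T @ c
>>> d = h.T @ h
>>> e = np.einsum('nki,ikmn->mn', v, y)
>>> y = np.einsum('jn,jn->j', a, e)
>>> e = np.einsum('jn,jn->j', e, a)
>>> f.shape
(29, 31, 3, 23)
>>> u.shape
(3, 23, 5)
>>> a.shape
(31, 3)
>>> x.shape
(29, 23)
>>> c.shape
(19, 2)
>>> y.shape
(31,)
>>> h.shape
(19, 2)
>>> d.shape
(2, 2)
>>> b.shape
(19,)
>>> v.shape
(3, 23, 5)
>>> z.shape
()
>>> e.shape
(31,)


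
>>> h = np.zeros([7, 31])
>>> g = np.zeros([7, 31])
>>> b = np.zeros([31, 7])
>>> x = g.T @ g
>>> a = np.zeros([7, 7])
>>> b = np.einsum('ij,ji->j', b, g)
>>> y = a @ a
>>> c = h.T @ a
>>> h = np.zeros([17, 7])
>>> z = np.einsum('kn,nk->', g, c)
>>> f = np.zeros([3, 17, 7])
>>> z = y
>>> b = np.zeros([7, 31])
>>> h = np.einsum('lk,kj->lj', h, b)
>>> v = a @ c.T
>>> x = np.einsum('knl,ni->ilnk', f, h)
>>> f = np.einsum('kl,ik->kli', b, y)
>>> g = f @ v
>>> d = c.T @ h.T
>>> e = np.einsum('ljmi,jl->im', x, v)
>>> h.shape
(17, 31)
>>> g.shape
(7, 31, 31)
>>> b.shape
(7, 31)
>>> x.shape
(31, 7, 17, 3)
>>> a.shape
(7, 7)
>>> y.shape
(7, 7)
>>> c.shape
(31, 7)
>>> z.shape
(7, 7)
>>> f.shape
(7, 31, 7)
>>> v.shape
(7, 31)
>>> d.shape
(7, 17)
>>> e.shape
(3, 17)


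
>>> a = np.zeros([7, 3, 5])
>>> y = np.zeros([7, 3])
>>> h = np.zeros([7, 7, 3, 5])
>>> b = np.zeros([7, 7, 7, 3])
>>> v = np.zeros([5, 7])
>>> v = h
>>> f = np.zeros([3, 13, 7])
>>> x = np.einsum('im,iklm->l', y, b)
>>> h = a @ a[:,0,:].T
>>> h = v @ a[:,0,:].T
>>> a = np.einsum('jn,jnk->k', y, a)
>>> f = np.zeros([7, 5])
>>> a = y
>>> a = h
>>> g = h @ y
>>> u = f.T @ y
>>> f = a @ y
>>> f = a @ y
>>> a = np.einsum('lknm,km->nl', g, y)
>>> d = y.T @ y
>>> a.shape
(3, 7)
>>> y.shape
(7, 3)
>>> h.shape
(7, 7, 3, 7)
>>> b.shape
(7, 7, 7, 3)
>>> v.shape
(7, 7, 3, 5)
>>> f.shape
(7, 7, 3, 3)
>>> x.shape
(7,)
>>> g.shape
(7, 7, 3, 3)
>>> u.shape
(5, 3)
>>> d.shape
(3, 3)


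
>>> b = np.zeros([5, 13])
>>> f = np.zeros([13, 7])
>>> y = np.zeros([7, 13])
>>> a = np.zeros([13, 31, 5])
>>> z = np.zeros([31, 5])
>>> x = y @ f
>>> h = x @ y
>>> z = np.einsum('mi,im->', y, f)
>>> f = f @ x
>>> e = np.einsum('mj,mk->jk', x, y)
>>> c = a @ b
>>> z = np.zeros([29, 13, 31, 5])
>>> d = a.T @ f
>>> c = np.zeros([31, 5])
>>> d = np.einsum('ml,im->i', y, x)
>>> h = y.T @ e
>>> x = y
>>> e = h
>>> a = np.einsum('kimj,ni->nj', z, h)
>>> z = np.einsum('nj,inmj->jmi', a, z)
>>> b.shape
(5, 13)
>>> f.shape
(13, 7)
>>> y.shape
(7, 13)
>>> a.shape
(13, 5)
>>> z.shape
(5, 31, 29)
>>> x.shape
(7, 13)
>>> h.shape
(13, 13)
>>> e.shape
(13, 13)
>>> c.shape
(31, 5)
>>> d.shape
(7,)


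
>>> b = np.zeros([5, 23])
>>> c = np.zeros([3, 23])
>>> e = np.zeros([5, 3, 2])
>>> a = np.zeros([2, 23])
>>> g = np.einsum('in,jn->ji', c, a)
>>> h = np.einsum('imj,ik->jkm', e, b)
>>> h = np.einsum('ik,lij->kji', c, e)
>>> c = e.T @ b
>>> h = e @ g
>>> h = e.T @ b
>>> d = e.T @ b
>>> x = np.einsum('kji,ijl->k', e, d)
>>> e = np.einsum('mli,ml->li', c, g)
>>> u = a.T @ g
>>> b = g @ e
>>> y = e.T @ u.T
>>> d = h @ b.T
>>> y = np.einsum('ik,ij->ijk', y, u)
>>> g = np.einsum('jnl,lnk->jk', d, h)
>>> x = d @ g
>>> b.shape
(2, 23)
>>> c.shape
(2, 3, 23)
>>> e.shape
(3, 23)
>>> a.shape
(2, 23)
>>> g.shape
(2, 23)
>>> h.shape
(2, 3, 23)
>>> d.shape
(2, 3, 2)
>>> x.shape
(2, 3, 23)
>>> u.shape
(23, 3)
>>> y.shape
(23, 3, 23)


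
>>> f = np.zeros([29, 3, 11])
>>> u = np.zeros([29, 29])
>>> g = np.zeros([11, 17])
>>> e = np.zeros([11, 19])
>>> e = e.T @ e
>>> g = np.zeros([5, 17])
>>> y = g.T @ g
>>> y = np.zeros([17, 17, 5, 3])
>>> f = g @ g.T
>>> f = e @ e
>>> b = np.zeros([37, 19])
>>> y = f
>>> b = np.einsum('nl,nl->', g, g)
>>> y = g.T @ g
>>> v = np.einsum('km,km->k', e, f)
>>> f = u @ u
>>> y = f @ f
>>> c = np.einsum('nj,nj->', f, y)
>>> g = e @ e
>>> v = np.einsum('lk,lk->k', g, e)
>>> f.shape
(29, 29)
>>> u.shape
(29, 29)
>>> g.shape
(19, 19)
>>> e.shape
(19, 19)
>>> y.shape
(29, 29)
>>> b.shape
()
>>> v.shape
(19,)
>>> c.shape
()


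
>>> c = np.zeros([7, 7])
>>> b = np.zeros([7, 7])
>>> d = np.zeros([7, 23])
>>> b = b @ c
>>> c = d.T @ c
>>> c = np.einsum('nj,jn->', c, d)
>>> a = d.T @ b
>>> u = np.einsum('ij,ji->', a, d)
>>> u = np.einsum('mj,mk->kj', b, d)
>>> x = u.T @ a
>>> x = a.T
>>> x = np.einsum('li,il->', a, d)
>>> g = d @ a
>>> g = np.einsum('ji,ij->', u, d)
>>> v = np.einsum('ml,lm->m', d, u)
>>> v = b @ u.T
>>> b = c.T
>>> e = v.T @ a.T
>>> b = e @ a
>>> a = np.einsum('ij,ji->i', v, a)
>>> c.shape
()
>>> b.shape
(23, 7)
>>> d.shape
(7, 23)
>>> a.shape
(7,)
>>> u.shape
(23, 7)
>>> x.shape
()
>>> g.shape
()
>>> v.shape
(7, 23)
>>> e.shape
(23, 23)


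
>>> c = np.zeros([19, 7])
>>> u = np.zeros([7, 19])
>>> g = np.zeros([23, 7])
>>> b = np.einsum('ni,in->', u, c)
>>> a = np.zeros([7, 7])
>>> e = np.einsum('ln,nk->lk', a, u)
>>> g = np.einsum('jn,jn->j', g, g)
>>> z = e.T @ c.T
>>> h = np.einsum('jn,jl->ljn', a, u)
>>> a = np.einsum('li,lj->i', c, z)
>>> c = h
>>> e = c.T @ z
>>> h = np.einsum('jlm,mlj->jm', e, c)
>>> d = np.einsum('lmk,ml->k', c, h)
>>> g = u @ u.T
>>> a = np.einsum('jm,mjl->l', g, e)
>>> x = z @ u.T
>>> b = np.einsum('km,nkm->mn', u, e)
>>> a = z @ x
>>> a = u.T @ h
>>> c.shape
(19, 7, 7)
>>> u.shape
(7, 19)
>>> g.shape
(7, 7)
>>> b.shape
(19, 7)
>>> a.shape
(19, 19)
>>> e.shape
(7, 7, 19)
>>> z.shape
(19, 19)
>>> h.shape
(7, 19)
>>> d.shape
(7,)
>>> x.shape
(19, 7)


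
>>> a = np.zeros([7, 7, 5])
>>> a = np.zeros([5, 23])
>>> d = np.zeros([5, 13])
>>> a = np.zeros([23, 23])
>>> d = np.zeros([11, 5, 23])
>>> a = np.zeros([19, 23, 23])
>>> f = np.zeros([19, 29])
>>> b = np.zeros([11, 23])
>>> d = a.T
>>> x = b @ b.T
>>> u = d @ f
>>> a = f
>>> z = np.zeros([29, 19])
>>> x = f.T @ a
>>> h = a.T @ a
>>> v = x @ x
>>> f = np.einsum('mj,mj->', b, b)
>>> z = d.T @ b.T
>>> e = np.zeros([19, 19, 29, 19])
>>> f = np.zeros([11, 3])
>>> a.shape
(19, 29)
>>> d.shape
(23, 23, 19)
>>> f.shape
(11, 3)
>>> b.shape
(11, 23)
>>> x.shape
(29, 29)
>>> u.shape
(23, 23, 29)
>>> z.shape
(19, 23, 11)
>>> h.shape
(29, 29)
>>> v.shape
(29, 29)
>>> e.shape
(19, 19, 29, 19)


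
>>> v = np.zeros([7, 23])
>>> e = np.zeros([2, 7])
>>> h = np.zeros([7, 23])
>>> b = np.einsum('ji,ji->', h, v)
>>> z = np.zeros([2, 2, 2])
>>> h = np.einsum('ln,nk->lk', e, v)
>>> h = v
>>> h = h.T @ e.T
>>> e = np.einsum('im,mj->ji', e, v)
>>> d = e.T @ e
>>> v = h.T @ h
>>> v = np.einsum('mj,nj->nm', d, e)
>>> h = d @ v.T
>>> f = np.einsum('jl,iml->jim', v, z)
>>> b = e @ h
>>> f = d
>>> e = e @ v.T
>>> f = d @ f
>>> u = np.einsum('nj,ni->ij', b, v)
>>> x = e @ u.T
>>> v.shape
(23, 2)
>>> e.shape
(23, 23)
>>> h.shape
(2, 23)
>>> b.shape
(23, 23)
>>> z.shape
(2, 2, 2)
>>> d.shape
(2, 2)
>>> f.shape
(2, 2)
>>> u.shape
(2, 23)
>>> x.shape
(23, 2)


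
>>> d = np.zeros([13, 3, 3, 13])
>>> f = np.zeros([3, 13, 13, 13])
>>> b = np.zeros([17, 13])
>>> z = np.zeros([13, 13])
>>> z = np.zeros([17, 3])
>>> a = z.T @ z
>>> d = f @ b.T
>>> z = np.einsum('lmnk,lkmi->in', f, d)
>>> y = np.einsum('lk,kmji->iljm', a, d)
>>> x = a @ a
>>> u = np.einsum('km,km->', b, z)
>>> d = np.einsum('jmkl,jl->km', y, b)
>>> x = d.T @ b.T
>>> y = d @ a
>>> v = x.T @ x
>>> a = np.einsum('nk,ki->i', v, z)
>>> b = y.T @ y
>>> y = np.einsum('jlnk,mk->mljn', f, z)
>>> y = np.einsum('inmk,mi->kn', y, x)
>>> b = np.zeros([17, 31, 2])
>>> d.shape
(13, 3)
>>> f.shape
(3, 13, 13, 13)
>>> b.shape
(17, 31, 2)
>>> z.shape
(17, 13)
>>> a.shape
(13,)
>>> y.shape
(13, 13)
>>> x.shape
(3, 17)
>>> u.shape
()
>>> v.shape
(17, 17)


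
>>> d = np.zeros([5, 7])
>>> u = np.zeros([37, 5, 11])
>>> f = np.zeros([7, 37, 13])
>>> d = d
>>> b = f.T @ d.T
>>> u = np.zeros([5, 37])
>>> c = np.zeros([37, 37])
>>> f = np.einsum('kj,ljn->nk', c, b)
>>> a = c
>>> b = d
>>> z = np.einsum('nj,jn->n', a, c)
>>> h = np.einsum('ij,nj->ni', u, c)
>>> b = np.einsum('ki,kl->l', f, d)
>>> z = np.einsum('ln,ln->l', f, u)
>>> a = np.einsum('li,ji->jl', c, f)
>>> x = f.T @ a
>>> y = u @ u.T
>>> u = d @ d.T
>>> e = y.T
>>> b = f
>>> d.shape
(5, 7)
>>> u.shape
(5, 5)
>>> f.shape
(5, 37)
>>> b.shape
(5, 37)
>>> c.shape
(37, 37)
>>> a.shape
(5, 37)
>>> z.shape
(5,)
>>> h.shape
(37, 5)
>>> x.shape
(37, 37)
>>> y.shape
(5, 5)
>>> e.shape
(5, 5)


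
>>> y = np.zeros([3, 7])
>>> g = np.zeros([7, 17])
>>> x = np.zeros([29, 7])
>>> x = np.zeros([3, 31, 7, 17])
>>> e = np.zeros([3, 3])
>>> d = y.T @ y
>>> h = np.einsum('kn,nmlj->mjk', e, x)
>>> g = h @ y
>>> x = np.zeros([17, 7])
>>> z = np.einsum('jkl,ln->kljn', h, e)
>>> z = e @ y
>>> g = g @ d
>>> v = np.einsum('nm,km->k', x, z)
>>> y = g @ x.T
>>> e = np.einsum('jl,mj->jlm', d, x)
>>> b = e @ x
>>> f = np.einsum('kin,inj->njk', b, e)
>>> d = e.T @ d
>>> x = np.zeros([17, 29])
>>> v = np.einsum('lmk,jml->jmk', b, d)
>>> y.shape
(31, 17, 17)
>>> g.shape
(31, 17, 7)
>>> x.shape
(17, 29)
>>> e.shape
(7, 7, 17)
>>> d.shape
(17, 7, 7)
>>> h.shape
(31, 17, 3)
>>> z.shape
(3, 7)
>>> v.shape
(17, 7, 7)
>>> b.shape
(7, 7, 7)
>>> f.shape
(7, 17, 7)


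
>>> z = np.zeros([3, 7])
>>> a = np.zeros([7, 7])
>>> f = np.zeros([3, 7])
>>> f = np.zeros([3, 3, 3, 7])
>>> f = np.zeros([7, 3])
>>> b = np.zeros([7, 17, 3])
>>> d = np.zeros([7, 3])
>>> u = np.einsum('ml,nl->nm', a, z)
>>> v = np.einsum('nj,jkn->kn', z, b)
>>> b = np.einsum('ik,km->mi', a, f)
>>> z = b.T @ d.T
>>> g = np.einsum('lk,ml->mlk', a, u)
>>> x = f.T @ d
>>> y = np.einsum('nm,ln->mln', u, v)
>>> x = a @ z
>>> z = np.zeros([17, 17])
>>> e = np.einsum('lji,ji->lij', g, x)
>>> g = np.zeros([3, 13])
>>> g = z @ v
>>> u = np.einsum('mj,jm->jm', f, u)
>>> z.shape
(17, 17)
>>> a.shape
(7, 7)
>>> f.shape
(7, 3)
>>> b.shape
(3, 7)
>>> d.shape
(7, 3)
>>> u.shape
(3, 7)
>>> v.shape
(17, 3)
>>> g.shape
(17, 3)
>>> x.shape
(7, 7)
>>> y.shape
(7, 17, 3)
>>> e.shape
(3, 7, 7)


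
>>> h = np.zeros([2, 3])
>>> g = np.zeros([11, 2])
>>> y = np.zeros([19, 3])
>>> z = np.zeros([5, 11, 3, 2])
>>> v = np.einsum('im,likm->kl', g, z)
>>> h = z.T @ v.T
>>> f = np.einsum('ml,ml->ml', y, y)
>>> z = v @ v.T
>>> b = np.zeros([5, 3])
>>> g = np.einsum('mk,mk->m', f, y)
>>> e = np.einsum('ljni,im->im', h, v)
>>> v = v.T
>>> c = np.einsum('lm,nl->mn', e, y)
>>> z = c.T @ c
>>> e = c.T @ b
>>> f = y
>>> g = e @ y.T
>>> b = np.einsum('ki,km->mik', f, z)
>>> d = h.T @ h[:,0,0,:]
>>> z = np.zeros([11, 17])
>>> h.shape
(2, 3, 11, 3)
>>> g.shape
(19, 19)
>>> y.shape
(19, 3)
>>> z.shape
(11, 17)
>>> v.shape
(5, 3)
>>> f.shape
(19, 3)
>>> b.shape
(19, 3, 19)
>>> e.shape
(19, 3)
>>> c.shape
(5, 19)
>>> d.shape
(3, 11, 3, 3)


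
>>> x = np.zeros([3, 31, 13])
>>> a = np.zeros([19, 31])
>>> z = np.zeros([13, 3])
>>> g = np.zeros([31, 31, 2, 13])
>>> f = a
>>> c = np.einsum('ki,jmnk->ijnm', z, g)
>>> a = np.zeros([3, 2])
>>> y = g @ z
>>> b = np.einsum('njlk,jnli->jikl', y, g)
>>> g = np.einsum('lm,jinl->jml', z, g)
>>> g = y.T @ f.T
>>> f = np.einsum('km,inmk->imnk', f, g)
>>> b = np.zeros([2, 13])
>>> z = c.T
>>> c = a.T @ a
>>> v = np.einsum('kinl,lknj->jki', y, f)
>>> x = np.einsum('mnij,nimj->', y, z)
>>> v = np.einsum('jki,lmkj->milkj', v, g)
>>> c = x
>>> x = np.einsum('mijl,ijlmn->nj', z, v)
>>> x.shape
(19, 31)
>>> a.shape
(3, 2)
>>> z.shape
(31, 2, 31, 3)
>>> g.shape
(3, 2, 31, 19)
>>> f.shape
(3, 31, 2, 19)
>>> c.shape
()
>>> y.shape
(31, 31, 2, 3)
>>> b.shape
(2, 13)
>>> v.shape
(2, 31, 3, 31, 19)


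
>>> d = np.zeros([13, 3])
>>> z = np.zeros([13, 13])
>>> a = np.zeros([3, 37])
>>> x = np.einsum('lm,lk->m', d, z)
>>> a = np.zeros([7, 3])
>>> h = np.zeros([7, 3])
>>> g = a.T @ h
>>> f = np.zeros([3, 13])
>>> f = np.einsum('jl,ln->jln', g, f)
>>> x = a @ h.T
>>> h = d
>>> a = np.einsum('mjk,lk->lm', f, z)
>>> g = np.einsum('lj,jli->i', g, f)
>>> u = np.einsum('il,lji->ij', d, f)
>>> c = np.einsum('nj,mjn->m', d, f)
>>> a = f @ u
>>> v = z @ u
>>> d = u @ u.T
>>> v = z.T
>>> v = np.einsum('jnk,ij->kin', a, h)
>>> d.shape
(13, 13)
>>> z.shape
(13, 13)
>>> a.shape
(3, 3, 3)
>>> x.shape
(7, 7)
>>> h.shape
(13, 3)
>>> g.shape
(13,)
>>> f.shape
(3, 3, 13)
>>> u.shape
(13, 3)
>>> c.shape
(3,)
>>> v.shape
(3, 13, 3)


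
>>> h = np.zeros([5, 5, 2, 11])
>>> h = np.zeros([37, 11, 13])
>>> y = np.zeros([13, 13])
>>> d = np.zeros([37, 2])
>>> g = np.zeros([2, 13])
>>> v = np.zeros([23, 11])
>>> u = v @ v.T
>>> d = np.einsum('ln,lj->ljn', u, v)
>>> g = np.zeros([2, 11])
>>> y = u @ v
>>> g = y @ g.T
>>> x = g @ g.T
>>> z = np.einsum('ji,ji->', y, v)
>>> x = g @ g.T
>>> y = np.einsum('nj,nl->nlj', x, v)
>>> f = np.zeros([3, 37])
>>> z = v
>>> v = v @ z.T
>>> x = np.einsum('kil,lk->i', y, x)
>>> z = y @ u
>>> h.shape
(37, 11, 13)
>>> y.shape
(23, 11, 23)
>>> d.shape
(23, 11, 23)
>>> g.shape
(23, 2)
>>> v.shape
(23, 23)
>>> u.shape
(23, 23)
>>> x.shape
(11,)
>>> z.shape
(23, 11, 23)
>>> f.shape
(3, 37)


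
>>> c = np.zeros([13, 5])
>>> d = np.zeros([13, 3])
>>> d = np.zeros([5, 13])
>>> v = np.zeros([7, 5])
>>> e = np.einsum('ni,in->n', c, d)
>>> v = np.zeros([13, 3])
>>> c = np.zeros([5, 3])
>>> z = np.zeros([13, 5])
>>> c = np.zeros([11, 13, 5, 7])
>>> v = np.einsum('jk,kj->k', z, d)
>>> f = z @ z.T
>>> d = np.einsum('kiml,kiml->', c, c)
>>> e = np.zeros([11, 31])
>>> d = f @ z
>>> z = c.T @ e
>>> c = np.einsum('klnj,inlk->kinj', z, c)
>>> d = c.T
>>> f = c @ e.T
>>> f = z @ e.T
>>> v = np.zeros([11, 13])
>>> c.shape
(7, 11, 13, 31)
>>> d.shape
(31, 13, 11, 7)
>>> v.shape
(11, 13)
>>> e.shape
(11, 31)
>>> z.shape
(7, 5, 13, 31)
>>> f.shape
(7, 5, 13, 11)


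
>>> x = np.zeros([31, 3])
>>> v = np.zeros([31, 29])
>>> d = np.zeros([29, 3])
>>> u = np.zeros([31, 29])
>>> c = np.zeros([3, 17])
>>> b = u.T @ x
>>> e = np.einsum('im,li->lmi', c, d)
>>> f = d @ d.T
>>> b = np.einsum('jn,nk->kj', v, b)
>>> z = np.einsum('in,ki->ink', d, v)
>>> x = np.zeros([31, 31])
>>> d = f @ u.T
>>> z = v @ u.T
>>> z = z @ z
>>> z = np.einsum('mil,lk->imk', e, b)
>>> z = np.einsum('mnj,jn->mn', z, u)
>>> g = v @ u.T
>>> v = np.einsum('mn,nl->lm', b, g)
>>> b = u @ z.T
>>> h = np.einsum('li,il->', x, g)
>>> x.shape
(31, 31)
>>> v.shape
(31, 3)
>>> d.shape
(29, 31)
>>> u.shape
(31, 29)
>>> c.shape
(3, 17)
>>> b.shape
(31, 17)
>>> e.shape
(29, 17, 3)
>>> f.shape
(29, 29)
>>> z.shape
(17, 29)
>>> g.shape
(31, 31)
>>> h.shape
()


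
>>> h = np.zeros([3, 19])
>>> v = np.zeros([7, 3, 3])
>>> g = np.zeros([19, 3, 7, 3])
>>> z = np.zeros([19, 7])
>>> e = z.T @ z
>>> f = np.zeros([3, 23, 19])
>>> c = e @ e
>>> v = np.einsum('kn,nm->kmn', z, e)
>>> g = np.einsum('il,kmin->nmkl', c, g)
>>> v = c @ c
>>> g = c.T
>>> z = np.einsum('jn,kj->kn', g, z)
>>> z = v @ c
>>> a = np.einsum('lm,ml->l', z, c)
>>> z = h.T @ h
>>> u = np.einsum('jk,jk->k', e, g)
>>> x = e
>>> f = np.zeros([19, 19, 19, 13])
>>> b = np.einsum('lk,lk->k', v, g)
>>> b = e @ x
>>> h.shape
(3, 19)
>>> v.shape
(7, 7)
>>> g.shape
(7, 7)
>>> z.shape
(19, 19)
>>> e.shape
(7, 7)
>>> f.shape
(19, 19, 19, 13)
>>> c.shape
(7, 7)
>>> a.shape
(7,)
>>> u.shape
(7,)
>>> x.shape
(7, 7)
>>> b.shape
(7, 7)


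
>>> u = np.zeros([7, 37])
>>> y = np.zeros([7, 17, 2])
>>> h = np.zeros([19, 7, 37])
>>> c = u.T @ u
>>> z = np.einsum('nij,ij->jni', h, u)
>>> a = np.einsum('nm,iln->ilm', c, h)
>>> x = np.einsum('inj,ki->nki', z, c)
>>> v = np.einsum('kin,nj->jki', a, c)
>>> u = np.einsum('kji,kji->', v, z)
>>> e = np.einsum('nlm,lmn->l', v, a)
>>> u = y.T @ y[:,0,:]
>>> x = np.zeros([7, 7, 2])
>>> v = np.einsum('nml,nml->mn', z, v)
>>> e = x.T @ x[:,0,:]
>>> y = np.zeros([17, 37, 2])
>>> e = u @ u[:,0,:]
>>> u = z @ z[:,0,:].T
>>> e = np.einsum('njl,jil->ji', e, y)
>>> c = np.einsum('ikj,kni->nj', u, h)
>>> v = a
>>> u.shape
(37, 19, 37)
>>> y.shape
(17, 37, 2)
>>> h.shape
(19, 7, 37)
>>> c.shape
(7, 37)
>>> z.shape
(37, 19, 7)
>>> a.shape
(19, 7, 37)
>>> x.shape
(7, 7, 2)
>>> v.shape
(19, 7, 37)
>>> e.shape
(17, 37)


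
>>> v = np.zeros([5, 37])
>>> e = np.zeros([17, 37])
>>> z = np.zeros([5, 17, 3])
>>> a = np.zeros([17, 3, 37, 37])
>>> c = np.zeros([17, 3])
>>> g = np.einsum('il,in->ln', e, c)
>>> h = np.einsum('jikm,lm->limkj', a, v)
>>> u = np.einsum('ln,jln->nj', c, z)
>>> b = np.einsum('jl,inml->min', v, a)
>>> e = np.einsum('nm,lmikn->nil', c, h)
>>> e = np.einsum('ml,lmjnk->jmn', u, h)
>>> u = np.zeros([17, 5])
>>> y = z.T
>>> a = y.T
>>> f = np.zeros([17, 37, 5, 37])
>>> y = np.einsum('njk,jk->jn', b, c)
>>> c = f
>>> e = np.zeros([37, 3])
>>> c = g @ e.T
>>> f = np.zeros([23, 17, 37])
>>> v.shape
(5, 37)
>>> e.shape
(37, 3)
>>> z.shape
(5, 17, 3)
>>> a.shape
(5, 17, 3)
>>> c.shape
(37, 37)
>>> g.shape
(37, 3)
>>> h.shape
(5, 3, 37, 37, 17)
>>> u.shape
(17, 5)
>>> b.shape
(37, 17, 3)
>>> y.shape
(17, 37)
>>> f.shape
(23, 17, 37)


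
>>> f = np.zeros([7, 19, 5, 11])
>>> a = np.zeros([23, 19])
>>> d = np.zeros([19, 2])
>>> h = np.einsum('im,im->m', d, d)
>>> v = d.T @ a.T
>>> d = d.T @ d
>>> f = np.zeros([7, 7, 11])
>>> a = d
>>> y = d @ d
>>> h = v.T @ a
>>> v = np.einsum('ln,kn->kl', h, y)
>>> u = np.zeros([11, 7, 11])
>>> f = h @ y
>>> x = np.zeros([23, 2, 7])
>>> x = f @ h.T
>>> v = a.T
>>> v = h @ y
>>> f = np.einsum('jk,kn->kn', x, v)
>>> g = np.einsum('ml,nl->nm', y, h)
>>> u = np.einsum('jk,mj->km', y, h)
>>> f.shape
(23, 2)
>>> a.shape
(2, 2)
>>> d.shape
(2, 2)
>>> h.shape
(23, 2)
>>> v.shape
(23, 2)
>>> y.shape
(2, 2)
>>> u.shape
(2, 23)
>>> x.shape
(23, 23)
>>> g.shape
(23, 2)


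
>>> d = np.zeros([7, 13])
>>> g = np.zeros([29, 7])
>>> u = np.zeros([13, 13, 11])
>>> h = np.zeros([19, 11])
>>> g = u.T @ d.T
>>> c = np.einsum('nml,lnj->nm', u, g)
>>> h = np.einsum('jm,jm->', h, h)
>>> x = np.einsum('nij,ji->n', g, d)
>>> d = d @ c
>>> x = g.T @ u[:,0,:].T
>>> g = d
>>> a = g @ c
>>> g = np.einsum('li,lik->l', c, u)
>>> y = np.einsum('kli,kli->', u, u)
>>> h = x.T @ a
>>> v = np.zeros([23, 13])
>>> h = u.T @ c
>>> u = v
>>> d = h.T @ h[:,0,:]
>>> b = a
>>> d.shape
(13, 13, 13)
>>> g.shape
(13,)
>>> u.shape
(23, 13)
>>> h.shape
(11, 13, 13)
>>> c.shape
(13, 13)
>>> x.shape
(7, 13, 13)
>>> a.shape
(7, 13)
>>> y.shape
()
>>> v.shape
(23, 13)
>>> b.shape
(7, 13)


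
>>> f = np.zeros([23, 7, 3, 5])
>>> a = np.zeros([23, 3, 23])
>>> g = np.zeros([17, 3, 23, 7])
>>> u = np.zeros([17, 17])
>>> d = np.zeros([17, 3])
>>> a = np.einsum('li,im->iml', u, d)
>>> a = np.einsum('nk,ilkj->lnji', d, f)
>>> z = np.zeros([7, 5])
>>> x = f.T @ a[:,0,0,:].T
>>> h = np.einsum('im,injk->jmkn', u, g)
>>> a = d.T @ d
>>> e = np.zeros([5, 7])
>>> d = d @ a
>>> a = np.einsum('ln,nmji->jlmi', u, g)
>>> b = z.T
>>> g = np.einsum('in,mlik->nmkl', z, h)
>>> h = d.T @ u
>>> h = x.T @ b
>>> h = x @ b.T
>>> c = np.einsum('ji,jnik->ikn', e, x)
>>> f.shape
(23, 7, 3, 5)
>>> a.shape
(23, 17, 3, 7)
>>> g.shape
(5, 23, 3, 17)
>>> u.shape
(17, 17)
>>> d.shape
(17, 3)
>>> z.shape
(7, 5)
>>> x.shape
(5, 3, 7, 7)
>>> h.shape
(5, 3, 7, 5)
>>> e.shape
(5, 7)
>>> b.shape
(5, 7)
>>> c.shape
(7, 7, 3)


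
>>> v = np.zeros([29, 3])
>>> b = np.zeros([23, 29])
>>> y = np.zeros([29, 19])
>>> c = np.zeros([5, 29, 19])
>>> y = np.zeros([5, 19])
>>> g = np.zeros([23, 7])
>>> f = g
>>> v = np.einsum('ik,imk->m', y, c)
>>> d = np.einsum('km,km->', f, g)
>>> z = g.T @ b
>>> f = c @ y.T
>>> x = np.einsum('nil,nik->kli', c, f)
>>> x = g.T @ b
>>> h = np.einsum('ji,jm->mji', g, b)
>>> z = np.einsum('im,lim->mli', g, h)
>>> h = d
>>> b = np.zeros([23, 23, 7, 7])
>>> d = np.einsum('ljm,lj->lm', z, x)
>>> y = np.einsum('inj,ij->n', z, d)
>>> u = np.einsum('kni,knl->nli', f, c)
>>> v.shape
(29,)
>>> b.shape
(23, 23, 7, 7)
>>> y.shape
(29,)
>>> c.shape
(5, 29, 19)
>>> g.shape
(23, 7)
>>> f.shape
(5, 29, 5)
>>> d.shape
(7, 23)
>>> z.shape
(7, 29, 23)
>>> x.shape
(7, 29)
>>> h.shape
()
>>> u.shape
(29, 19, 5)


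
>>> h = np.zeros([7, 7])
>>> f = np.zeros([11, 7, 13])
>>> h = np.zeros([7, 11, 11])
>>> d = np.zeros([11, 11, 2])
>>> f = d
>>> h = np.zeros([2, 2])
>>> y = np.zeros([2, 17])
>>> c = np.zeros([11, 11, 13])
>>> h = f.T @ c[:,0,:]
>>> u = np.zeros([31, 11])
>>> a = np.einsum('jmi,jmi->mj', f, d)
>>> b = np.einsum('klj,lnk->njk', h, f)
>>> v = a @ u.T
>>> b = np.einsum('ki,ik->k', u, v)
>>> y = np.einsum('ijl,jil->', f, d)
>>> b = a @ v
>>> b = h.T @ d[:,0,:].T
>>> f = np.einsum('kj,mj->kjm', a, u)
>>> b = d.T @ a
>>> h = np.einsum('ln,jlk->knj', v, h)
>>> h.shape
(13, 31, 2)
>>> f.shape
(11, 11, 31)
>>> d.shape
(11, 11, 2)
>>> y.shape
()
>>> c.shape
(11, 11, 13)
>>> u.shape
(31, 11)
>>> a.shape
(11, 11)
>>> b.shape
(2, 11, 11)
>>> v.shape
(11, 31)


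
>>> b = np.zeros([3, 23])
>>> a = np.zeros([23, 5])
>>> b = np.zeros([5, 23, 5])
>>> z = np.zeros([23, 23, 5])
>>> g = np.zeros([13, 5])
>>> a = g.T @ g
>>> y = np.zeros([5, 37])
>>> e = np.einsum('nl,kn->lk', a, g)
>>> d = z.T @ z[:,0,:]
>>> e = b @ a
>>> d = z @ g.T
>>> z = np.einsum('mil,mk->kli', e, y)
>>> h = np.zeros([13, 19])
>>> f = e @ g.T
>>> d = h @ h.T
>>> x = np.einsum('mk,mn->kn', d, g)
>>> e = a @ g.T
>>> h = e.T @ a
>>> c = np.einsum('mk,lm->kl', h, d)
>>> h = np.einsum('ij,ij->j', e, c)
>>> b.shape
(5, 23, 5)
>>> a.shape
(5, 5)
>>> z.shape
(37, 5, 23)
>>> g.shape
(13, 5)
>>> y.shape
(5, 37)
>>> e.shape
(5, 13)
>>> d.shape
(13, 13)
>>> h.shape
(13,)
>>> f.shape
(5, 23, 13)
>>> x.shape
(13, 5)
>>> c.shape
(5, 13)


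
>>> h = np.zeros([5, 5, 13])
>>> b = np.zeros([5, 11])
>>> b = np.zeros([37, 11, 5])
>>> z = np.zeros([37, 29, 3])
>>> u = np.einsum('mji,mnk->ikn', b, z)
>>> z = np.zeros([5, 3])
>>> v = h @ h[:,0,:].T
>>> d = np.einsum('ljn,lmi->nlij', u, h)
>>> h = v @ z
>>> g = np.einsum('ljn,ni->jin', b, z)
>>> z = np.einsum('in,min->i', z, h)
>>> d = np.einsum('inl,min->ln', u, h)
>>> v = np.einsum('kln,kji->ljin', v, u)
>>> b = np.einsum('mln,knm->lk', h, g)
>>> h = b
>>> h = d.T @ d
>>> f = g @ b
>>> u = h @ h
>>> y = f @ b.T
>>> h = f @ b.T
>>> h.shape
(11, 3, 5)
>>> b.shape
(5, 11)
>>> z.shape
(5,)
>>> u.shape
(3, 3)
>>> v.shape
(5, 3, 29, 5)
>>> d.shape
(29, 3)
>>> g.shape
(11, 3, 5)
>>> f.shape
(11, 3, 11)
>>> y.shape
(11, 3, 5)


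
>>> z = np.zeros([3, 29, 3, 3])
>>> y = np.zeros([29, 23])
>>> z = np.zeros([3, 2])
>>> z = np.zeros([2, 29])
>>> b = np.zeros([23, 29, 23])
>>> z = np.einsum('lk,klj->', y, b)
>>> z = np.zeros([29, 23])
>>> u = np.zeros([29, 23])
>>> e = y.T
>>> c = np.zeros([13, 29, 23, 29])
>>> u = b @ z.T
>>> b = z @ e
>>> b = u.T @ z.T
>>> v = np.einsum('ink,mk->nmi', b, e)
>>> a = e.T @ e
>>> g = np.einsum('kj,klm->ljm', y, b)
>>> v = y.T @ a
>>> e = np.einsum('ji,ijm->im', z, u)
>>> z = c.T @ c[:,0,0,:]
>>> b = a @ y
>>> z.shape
(29, 23, 29, 29)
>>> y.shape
(29, 23)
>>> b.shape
(29, 23)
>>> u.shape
(23, 29, 29)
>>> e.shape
(23, 29)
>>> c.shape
(13, 29, 23, 29)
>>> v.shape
(23, 29)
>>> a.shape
(29, 29)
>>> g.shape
(29, 23, 29)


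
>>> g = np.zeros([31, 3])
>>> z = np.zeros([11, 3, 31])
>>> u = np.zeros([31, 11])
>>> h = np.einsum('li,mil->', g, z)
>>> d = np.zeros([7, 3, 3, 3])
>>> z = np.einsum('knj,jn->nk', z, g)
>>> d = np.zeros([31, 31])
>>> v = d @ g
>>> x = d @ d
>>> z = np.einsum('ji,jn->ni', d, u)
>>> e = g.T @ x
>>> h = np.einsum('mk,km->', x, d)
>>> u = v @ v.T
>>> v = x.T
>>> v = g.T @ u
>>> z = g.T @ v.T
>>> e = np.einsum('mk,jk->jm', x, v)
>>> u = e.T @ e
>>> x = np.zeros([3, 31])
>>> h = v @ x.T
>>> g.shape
(31, 3)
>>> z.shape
(3, 3)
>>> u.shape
(31, 31)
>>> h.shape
(3, 3)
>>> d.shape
(31, 31)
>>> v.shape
(3, 31)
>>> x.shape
(3, 31)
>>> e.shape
(3, 31)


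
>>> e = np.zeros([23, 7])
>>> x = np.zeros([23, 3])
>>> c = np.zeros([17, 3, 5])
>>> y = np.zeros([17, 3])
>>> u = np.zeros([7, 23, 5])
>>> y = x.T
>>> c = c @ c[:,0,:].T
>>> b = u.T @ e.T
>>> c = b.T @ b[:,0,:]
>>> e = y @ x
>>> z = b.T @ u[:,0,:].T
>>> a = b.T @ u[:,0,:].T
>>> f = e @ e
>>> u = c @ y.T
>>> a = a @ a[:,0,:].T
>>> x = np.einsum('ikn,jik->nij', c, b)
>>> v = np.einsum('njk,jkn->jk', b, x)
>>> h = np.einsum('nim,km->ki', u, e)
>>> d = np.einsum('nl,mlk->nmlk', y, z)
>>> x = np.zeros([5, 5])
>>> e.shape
(3, 3)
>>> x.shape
(5, 5)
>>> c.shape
(23, 23, 23)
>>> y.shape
(3, 23)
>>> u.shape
(23, 23, 3)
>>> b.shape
(5, 23, 23)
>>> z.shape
(23, 23, 7)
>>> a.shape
(23, 23, 23)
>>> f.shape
(3, 3)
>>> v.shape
(23, 23)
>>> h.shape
(3, 23)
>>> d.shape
(3, 23, 23, 7)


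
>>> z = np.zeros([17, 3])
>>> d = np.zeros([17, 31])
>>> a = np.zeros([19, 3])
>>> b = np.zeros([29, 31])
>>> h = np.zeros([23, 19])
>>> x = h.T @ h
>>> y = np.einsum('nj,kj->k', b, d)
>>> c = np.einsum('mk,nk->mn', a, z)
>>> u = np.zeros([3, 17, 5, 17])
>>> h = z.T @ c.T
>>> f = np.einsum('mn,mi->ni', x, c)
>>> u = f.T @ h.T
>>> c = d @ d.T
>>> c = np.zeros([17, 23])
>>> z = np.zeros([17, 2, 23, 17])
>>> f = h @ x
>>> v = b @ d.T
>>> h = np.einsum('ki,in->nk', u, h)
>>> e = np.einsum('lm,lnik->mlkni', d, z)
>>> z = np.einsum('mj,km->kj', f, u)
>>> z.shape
(17, 19)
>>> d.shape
(17, 31)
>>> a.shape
(19, 3)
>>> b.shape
(29, 31)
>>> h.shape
(19, 17)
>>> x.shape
(19, 19)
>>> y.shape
(17,)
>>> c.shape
(17, 23)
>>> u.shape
(17, 3)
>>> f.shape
(3, 19)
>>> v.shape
(29, 17)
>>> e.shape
(31, 17, 17, 2, 23)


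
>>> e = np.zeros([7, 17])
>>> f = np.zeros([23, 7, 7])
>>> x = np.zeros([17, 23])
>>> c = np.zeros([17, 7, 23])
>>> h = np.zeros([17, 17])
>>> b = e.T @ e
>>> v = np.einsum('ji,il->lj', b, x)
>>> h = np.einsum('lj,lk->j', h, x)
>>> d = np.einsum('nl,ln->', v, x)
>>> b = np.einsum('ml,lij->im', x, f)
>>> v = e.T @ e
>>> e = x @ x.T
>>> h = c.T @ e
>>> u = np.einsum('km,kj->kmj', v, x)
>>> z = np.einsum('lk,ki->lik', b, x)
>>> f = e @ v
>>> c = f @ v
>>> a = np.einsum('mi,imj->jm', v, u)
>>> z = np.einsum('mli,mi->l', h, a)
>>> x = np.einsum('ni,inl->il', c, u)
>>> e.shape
(17, 17)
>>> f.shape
(17, 17)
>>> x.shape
(17, 23)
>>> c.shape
(17, 17)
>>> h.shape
(23, 7, 17)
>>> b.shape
(7, 17)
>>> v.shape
(17, 17)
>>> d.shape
()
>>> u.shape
(17, 17, 23)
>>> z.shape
(7,)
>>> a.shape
(23, 17)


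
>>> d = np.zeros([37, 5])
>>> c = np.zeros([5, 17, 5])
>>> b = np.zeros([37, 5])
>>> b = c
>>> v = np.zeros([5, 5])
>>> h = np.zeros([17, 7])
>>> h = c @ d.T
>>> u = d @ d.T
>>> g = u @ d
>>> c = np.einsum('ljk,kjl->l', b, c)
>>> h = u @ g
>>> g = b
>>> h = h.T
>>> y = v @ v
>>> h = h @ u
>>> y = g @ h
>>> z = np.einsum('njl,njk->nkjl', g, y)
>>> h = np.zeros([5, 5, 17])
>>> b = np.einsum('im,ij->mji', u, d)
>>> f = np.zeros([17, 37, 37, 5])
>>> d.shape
(37, 5)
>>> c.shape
(5,)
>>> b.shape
(37, 5, 37)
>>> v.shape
(5, 5)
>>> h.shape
(5, 5, 17)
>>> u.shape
(37, 37)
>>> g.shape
(5, 17, 5)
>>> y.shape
(5, 17, 37)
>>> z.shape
(5, 37, 17, 5)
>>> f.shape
(17, 37, 37, 5)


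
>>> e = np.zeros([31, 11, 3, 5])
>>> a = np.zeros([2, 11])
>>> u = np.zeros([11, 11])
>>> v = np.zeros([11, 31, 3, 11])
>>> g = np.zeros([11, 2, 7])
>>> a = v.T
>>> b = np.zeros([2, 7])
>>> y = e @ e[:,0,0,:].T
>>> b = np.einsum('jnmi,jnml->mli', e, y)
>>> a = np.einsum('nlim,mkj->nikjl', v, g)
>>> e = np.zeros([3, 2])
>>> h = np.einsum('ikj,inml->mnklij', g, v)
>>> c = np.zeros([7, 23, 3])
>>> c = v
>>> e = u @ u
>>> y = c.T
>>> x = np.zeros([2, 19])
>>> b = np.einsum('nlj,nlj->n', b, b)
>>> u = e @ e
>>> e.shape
(11, 11)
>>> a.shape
(11, 3, 2, 7, 31)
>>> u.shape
(11, 11)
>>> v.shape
(11, 31, 3, 11)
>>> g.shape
(11, 2, 7)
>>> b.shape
(3,)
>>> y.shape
(11, 3, 31, 11)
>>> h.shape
(3, 31, 2, 11, 11, 7)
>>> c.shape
(11, 31, 3, 11)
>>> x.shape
(2, 19)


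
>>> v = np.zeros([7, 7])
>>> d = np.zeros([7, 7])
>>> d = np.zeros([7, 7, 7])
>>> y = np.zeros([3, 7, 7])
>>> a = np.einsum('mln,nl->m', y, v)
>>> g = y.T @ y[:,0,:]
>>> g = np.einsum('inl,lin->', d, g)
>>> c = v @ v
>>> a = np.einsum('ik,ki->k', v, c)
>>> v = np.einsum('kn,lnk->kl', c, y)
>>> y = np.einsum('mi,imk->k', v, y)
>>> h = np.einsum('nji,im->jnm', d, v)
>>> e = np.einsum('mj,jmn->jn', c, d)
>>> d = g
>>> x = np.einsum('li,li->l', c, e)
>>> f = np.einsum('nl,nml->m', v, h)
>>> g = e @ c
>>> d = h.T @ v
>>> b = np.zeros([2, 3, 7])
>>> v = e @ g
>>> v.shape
(7, 7)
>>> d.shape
(3, 7, 3)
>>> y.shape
(7,)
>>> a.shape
(7,)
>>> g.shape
(7, 7)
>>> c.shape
(7, 7)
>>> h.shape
(7, 7, 3)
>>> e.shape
(7, 7)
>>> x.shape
(7,)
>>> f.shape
(7,)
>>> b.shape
(2, 3, 7)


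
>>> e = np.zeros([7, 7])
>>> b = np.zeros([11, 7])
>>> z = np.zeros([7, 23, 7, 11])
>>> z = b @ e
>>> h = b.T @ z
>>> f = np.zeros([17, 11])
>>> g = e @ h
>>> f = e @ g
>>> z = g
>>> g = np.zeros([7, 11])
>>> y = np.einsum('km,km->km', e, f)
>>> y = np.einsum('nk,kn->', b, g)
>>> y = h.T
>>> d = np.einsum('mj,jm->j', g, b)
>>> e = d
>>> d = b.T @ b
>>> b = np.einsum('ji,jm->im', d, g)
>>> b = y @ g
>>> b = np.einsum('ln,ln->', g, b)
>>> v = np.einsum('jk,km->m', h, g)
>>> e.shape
(11,)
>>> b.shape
()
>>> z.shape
(7, 7)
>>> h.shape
(7, 7)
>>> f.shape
(7, 7)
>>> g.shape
(7, 11)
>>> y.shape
(7, 7)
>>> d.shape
(7, 7)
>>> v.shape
(11,)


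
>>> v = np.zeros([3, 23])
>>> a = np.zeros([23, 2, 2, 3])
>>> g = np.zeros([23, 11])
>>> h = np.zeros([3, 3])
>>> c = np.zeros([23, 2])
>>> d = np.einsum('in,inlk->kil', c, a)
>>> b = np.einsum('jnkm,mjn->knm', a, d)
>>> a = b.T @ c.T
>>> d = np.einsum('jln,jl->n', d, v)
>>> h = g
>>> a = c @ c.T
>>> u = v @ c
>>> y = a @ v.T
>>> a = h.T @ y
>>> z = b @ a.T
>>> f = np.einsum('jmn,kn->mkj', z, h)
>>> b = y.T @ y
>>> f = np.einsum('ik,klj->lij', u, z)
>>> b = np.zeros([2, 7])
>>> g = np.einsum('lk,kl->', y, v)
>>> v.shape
(3, 23)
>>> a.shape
(11, 3)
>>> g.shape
()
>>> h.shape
(23, 11)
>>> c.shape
(23, 2)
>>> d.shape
(2,)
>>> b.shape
(2, 7)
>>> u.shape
(3, 2)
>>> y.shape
(23, 3)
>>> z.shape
(2, 2, 11)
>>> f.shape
(2, 3, 11)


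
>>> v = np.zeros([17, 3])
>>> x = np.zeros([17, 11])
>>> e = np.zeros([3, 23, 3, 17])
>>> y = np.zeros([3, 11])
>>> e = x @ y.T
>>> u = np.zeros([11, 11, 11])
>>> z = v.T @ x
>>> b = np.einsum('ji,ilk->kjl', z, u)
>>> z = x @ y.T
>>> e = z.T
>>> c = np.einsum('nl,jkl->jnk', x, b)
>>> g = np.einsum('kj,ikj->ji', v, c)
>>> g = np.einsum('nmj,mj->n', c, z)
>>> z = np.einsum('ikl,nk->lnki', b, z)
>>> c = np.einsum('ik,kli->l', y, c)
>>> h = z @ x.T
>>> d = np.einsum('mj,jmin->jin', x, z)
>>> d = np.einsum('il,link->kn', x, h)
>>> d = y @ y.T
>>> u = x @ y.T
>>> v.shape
(17, 3)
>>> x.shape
(17, 11)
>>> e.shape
(3, 17)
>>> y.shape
(3, 11)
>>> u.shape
(17, 3)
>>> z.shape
(11, 17, 3, 11)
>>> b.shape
(11, 3, 11)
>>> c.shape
(17,)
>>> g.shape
(11,)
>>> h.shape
(11, 17, 3, 17)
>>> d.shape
(3, 3)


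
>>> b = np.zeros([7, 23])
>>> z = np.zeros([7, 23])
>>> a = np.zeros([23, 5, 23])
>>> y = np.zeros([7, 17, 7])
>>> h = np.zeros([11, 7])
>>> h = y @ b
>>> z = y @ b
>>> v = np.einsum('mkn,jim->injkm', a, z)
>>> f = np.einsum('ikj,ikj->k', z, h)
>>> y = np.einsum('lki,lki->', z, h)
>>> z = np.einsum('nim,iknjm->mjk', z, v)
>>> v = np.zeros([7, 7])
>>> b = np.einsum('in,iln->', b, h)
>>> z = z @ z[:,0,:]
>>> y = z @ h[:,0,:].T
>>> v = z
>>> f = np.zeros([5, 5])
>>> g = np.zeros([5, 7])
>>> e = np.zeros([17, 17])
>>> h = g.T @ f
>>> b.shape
()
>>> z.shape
(23, 5, 23)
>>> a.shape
(23, 5, 23)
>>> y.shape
(23, 5, 7)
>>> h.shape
(7, 5)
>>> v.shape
(23, 5, 23)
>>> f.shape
(5, 5)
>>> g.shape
(5, 7)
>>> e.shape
(17, 17)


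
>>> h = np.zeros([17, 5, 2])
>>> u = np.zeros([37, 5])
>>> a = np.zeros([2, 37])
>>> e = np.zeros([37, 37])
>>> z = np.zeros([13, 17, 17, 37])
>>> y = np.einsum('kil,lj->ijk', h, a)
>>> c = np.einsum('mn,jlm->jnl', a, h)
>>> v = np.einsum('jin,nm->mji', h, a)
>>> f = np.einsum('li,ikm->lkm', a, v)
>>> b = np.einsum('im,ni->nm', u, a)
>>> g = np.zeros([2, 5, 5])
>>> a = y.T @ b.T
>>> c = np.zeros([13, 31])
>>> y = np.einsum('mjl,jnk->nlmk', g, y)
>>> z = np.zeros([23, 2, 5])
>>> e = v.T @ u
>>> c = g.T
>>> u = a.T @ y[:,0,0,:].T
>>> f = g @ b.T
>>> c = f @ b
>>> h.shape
(17, 5, 2)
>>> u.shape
(2, 37, 37)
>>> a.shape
(17, 37, 2)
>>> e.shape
(5, 17, 5)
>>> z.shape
(23, 2, 5)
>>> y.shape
(37, 5, 2, 17)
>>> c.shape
(2, 5, 5)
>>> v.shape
(37, 17, 5)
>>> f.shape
(2, 5, 2)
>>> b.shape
(2, 5)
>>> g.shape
(2, 5, 5)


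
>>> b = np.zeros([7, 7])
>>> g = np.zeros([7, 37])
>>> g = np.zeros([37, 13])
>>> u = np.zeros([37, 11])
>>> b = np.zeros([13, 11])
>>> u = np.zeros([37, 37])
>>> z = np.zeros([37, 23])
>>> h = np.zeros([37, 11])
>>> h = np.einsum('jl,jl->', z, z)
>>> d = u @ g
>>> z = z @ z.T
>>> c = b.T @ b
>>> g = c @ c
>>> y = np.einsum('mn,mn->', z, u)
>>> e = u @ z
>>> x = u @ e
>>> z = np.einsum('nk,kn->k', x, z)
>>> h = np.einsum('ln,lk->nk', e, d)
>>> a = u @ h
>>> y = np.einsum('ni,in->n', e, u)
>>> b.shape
(13, 11)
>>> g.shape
(11, 11)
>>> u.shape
(37, 37)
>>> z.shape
(37,)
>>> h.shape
(37, 13)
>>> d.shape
(37, 13)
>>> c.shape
(11, 11)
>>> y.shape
(37,)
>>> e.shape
(37, 37)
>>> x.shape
(37, 37)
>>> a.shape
(37, 13)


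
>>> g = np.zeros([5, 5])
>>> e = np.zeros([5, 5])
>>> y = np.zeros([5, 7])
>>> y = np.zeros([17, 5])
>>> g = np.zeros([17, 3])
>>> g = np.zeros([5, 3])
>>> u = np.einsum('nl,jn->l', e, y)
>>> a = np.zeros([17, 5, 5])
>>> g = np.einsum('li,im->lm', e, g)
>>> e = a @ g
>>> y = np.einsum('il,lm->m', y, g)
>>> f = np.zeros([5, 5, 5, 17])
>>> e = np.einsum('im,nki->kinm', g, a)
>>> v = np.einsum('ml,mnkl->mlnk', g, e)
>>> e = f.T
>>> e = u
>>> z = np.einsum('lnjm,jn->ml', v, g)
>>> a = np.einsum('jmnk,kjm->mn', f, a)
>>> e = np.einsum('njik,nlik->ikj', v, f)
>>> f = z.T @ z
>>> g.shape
(5, 3)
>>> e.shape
(5, 17, 3)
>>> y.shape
(3,)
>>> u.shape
(5,)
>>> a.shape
(5, 5)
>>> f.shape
(5, 5)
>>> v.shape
(5, 3, 5, 17)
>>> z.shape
(17, 5)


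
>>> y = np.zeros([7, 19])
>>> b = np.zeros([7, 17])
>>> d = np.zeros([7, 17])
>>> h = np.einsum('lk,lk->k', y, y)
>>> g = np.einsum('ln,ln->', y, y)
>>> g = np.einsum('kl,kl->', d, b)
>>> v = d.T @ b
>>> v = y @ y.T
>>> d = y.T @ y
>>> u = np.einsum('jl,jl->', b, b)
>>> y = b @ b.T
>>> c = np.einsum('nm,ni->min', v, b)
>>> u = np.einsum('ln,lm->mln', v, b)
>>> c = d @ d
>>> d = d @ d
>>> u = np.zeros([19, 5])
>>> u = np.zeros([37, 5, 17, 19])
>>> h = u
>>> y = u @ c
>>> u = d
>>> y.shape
(37, 5, 17, 19)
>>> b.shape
(7, 17)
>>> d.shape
(19, 19)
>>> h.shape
(37, 5, 17, 19)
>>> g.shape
()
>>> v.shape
(7, 7)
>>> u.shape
(19, 19)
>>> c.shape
(19, 19)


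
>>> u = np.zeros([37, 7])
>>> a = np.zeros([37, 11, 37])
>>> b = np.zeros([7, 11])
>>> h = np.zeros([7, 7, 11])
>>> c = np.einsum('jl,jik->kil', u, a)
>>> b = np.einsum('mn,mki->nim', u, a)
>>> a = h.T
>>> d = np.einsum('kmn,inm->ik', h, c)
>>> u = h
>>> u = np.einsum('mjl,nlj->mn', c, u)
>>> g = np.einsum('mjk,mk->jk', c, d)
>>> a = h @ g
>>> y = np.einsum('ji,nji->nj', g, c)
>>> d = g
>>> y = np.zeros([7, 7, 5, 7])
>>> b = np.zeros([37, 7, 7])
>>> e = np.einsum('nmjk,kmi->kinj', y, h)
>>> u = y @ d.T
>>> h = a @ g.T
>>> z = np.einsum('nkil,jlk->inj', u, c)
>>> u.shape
(7, 7, 5, 11)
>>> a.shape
(7, 7, 7)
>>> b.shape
(37, 7, 7)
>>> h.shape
(7, 7, 11)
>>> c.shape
(37, 11, 7)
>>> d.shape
(11, 7)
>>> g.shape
(11, 7)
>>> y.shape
(7, 7, 5, 7)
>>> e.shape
(7, 11, 7, 5)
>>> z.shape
(5, 7, 37)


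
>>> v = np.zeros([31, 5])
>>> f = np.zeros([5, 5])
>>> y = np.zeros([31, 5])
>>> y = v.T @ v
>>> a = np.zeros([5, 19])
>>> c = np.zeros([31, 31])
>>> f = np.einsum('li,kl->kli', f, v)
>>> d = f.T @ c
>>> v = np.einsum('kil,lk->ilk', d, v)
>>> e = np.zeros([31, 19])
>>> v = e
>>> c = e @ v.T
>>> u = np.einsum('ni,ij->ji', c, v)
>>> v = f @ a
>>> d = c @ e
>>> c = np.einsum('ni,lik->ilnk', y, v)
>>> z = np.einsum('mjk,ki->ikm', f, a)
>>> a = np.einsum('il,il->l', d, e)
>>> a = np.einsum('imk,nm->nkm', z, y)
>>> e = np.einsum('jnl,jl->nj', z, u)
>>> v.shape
(31, 5, 19)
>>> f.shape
(31, 5, 5)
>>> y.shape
(5, 5)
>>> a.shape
(5, 31, 5)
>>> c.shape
(5, 31, 5, 19)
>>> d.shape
(31, 19)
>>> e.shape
(5, 19)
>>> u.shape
(19, 31)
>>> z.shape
(19, 5, 31)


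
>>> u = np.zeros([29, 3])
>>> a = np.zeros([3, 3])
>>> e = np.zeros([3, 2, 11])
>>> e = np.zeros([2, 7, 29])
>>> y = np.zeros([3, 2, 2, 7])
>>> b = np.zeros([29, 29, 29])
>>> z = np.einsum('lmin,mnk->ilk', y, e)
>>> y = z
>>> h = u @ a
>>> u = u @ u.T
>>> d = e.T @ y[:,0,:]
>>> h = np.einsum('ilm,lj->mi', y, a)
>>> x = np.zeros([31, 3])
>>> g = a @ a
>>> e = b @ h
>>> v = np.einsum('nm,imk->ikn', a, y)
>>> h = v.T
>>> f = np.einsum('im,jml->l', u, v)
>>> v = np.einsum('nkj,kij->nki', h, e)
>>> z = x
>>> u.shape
(29, 29)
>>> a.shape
(3, 3)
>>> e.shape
(29, 29, 2)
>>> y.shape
(2, 3, 29)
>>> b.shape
(29, 29, 29)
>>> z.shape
(31, 3)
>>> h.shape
(3, 29, 2)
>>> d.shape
(29, 7, 29)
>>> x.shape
(31, 3)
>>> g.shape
(3, 3)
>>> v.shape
(3, 29, 29)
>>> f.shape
(3,)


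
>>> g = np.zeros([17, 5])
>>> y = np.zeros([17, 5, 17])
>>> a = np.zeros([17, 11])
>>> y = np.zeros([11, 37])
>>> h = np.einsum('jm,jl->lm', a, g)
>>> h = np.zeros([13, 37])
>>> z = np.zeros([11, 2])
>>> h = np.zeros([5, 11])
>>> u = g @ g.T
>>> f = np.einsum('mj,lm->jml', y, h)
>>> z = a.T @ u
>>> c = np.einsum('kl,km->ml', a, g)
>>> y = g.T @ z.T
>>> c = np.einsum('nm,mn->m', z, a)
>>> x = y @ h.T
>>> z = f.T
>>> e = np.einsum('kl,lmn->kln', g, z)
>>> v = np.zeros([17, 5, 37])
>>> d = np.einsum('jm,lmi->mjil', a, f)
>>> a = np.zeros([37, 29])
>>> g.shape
(17, 5)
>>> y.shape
(5, 11)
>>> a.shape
(37, 29)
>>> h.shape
(5, 11)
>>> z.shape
(5, 11, 37)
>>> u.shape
(17, 17)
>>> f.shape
(37, 11, 5)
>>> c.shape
(17,)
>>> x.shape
(5, 5)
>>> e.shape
(17, 5, 37)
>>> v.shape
(17, 5, 37)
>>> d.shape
(11, 17, 5, 37)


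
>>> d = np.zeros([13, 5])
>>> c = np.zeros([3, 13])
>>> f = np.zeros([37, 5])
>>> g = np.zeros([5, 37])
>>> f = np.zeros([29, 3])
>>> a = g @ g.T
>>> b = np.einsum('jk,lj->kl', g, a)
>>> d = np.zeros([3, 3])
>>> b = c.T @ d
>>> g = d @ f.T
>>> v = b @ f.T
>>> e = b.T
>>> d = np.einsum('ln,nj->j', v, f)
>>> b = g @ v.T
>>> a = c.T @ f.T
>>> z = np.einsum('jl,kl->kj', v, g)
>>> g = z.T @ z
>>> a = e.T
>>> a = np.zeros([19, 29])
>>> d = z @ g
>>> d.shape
(3, 13)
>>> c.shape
(3, 13)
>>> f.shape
(29, 3)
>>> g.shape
(13, 13)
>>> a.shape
(19, 29)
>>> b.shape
(3, 13)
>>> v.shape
(13, 29)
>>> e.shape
(3, 13)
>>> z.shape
(3, 13)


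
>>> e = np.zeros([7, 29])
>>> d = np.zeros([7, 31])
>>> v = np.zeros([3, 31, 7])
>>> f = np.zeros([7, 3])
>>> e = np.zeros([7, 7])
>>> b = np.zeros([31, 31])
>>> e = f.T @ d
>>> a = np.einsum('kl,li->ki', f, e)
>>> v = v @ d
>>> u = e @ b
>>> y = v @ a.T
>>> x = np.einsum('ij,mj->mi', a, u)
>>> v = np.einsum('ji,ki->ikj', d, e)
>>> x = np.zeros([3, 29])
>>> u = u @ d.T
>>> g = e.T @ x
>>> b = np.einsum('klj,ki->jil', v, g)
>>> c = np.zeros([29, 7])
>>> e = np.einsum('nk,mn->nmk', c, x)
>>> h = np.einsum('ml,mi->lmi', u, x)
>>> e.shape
(29, 3, 7)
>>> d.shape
(7, 31)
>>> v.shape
(31, 3, 7)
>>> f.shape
(7, 3)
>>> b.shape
(7, 29, 3)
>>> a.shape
(7, 31)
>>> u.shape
(3, 7)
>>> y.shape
(3, 31, 7)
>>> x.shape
(3, 29)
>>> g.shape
(31, 29)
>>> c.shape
(29, 7)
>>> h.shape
(7, 3, 29)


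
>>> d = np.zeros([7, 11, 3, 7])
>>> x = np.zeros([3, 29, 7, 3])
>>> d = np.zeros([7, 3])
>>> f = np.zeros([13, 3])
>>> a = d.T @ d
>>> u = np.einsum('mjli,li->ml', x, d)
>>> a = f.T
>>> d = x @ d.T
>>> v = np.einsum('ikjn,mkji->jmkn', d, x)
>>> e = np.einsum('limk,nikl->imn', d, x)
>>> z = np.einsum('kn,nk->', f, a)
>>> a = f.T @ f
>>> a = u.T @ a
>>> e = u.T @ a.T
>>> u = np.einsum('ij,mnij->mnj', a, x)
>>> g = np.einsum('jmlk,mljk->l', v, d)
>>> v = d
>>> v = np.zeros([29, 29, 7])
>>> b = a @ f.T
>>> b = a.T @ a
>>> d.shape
(3, 29, 7, 7)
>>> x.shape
(3, 29, 7, 3)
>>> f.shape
(13, 3)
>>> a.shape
(7, 3)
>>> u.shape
(3, 29, 3)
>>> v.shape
(29, 29, 7)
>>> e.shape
(7, 7)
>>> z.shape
()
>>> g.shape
(29,)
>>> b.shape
(3, 3)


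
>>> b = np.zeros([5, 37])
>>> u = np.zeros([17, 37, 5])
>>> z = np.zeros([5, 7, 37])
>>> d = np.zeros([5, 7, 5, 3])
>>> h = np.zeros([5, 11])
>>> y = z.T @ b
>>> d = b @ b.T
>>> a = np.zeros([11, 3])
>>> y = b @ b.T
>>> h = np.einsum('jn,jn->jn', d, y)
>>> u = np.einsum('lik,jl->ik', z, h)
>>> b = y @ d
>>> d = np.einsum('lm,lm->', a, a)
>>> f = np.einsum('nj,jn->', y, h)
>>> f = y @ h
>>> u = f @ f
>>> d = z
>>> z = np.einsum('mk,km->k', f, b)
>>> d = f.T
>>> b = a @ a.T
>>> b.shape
(11, 11)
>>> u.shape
(5, 5)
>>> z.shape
(5,)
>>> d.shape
(5, 5)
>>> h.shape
(5, 5)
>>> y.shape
(5, 5)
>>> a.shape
(11, 3)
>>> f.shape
(5, 5)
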